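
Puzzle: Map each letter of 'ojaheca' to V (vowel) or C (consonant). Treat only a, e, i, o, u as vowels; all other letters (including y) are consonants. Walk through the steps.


Letter mapping: o = V, j = C, a = V, h = C, e = V, c = C, a = V.

VCVCVCV


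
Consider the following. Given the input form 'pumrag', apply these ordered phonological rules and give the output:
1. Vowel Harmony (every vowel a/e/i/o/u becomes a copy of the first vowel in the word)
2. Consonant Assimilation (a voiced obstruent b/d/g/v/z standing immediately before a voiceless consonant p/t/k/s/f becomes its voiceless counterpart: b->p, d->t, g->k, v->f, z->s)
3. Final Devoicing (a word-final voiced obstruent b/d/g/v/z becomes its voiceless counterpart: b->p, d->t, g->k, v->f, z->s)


Starting form: 'pumrag'
Rule 1: Vowel Harmony: all vowels become 'u' (matching first vowel). 'pumrag' -> 'pumrug'
Rule 2: Consonant Assimilation: no voiced obstruent (b/d/g/v/z) stands immediately before a voiceless consonant (p/t/k/s/f). No change.
Rule 3: Final Devoicing: word-final voiced obstruent 'g' becomes voiceless 'k'. 'pumrug' -> 'pumruk'
Final form: 'pumruk'

pumruk


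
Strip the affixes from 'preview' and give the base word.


Remove prefix 'pre' from 'preview' to get root 'view'.

view


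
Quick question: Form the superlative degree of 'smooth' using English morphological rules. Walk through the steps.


Apply superlative formation (add -est): 'smooth' -> 'smoothest'.

smoothest


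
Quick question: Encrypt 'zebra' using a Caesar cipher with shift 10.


Shift each letter by 10: z -> j, e -> o, b -> l, r -> b, a -> k. Result: 'jolbk'.

jolbk


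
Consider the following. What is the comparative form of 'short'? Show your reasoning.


Apply comparative formation (add -er): 'short' -> 'shorter'.

shorter


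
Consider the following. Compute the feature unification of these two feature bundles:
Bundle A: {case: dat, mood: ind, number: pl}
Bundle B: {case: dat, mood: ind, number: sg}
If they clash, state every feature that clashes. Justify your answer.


Compare features:
case: A=dat vs B=dat -> unified: dat
mood: A=ind vs B=ind -> unified: ind
number: A=pl vs B=sg -> CLASH
Clash detected on feature 'number' (pl vs sg); unification fails.

CLASH on 'number' (pl vs sg)


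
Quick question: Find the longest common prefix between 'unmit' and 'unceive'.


Compare from the start: 2 characters match: 'un'. Mismatch at position 3: 'm' vs 'c'.

un


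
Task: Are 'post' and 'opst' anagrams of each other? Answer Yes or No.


Sorted letters of 'post': 'opst'
Sorted letters of 'opst': 'opst'
They match.

Yes


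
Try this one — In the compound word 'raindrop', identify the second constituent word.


Split 'raindrop' into 'rain' + 'drop'. The second part is 'drop'.

drop


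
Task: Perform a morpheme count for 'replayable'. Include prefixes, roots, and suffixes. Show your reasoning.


Decomposition: re- (prefix) + play (root) + -able (suffix) = 3 morpheme(s)

3 morphemes


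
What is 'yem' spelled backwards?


Reverse 'yem' character by character: 'mey'.

mey


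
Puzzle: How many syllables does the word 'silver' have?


Break 'silver' into syllables: sil-ver -> sil | ver = 2 syllables

2 syllables


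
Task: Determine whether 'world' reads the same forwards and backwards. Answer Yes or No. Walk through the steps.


Forward: 'world'
Reversed: 'dlrow'
They differ.

No


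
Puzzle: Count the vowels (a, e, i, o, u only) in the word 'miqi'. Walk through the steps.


Vowels in 'miqi': i, i = 2 vowels.

2


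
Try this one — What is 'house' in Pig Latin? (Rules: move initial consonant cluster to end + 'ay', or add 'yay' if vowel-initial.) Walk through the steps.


'house': move consonant cluster 'h' to end and add 'ay': 'ousehay'.

ousehay


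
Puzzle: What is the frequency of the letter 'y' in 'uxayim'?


Letter 'y' in 'uxayim': found at position(s) 4 = 1 occurrence(s).

1


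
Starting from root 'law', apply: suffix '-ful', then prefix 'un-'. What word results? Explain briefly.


Step 1: Add suffix '-ful' to 'law' = 'lawful'
Step 2: Add prefix 'un-' to 'lawful' = 'unlawful'

unlawful


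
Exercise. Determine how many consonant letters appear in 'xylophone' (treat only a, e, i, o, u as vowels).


Consonants in 'xylophone': x, y, l, p, h, n = 6 consonants.

6


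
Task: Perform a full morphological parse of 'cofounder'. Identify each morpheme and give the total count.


Step 1: Identify prefix: 'co' (meaning: together)
Step 2: Identify root: 'found'
Step 3: Identify suffix(es): 'er'
Decomposition: co- (prefix: together) + found (root) + -er (suffix: one who)
Total morphemes: 3

3 morphemes (co- (prefix: together) + found (root) + -er (suffix: one who))


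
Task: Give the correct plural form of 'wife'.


Apply rule: Change -fe to -ves. 'wife' becomes 'wives'.

wives


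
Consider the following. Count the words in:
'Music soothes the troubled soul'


Split into words: Music | soothes | the | troubled | soul = 5 words.

5


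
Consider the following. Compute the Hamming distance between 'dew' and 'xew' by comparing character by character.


Alignment:
Position 1: 'd' vs 'x' = DIFFER
Position 2: 'e' vs 'e' = match
Position 3: 'w' vs 'w' = match
Total differences: 1

1


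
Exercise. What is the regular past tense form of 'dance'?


Apply rule: Add -d (word ends in -e). 'dance' becomes 'danced'.

danced


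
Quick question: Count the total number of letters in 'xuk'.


Spell out 'xuk' and number each letter: x(1), u(2), k(3). Total: 3 letters.

3


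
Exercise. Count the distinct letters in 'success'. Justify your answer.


Unique letters in 'success': {c, e, s, u} = 4 distinct letters.

4


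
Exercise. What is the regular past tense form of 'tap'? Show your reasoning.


Apply rule: Double final consonant and add -ed. 'tap' becomes 'tapped'.

tapped


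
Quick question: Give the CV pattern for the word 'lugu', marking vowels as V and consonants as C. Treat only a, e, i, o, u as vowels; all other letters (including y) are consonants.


Letter mapping: l = C, u = V, g = C, u = V.

CVCV


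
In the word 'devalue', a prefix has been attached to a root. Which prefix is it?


The word 'devalue' = 'de' (prefix) + 'value' (root). The prefix is 'de'.

de


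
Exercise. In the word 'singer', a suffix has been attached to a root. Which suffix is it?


The word 'singer' = 'sing' (root) + '-er' (suffix). The suffix is '-er'.

er


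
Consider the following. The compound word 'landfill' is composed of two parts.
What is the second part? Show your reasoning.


Split 'landfill' into 'land' + 'fill'. The second part is 'fill'.

fill


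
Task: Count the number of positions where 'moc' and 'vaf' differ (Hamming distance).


Alignment:
Position 1: 'm' vs 'v' = DIFFER
Position 2: 'o' vs 'a' = DIFFER
Position 3: 'c' vs 'f' = DIFFER
Total differences: 3

3


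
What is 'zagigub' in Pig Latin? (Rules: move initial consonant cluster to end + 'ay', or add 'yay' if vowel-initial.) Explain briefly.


'zagigub': move consonant cluster 'z' to end and add 'ay': 'agigubzay'.

agigubzay


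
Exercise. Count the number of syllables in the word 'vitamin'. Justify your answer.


Break 'vitamin' into syllables: vi-ta-min -> vi | ta | min = 3 syllables

3 syllables


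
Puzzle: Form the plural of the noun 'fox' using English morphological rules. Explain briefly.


Apply rule: Add -es (sibilant/fricative ending). 'fox' becomes 'foxes'.

foxes


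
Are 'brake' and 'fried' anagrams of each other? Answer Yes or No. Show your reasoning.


Sorted letters of 'brake': 'abekr'
Sorted letters of 'fried': 'defir'
They do not match.

No


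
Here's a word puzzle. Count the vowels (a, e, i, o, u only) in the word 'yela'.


Vowels in 'yela': e, a = 2 vowels.

2


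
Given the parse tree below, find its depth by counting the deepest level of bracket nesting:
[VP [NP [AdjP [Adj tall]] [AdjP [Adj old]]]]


Count bracket nesting levels:
'[' at pos 0: depth = 1
'[' at pos 4: depth = 2
'[' at pos 8: depth = 3
'[' at pos 14: depth = 4
'[' at pos 26: depth = 3
'[' at pos 32: depth = 4
Maximum depth reached: 4

4


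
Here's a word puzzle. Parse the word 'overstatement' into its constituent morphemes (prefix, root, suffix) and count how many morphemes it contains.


Step 1: Identify prefix: 'over' (meaning: excessively)
Step 2: Identify root: 'state'
Step 3: Identify suffix(es): 'ment'
Decomposition: over- (prefix: excessively) + state (root) + -ment (suffix: action/result)
Total morphemes: 3

3 morphemes (over- (prefix: excessively) + state (root) + -ment (suffix: action/result))


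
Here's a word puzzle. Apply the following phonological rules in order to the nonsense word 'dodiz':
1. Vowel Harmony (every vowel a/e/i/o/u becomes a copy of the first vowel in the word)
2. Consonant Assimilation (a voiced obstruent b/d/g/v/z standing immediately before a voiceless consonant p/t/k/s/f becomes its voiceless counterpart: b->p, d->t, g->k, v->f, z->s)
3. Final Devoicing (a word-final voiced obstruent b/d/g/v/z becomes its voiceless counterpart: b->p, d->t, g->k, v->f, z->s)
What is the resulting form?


Starting form: 'dodiz'
Rule 1: Vowel Harmony: all vowels become 'o' (matching first vowel). 'dodiz' -> 'dodoz'
Rule 2: Consonant Assimilation: no voiced obstruent (b/d/g/v/z) stands immediately before a voiceless consonant (p/t/k/s/f). No change.
Rule 3: Final Devoicing: word-final voiced obstruent 'z' becomes voiceless 's'. 'dodoz' -> 'dodos'
Final form: 'dodos'

dodos


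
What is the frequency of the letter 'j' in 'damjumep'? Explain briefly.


Letter 'j' in 'damjumep': found at position(s) 4 = 1 occurrence(s).

1


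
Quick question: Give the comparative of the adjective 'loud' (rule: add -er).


Apply comparative formation (add -er): 'loud' -> 'louder'.

louder


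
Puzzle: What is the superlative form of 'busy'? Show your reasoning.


Apply superlative formation (consonant + y: change y to i, add -est): 'busy' -> 'busiest'.

busiest


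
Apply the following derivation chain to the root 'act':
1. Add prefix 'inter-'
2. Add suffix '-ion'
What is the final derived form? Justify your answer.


Step 1: Add prefix 'inter-' to 'act' = 'interact'
Step 2: Add suffix '-ion' to 'interact' = 'interaction'

interaction


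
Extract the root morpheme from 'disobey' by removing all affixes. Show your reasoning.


Remove prefix 'dis' from 'disobey' to get root 'obey'.

obey


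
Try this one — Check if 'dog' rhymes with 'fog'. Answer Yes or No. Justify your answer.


Rime (stressed vowel + following sounds) of 'dog': -og = /ɒg/
Rime of 'fog': -og = /ɒg/
/ɒg/ and /ɒg/ are the same ending sound, so the words rhyme.

Yes


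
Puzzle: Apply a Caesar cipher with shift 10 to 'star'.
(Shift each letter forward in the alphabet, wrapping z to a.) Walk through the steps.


Shift each letter by 10: s -> c, t -> d, a -> k, r -> b. Result: 'cdkb'.

cdkb


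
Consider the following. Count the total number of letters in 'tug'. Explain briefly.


Spell out 'tug' and number each letter: t(1), u(2), g(3). Total: 3 letters.

3


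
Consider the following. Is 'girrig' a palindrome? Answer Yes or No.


Forward: 'girrig'
Reversed: 'girrig'
They are identical.

Yes


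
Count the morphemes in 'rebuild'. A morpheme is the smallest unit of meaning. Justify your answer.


Decomposition: re- (prefix) + build (root) = 2 morpheme(s)

2 morphemes


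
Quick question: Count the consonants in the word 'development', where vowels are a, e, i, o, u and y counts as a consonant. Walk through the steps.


Consonants in 'development': d, v, l, p, m, n, t = 7 consonants.

7


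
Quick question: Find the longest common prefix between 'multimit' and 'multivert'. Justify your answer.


Compare from the start: 5 characters match: 'multi'. Mismatch at position 6: 'm' vs 'v'.

multi


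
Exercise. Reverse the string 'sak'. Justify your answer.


Reverse 'sak' character by character: 'kas'.

kas


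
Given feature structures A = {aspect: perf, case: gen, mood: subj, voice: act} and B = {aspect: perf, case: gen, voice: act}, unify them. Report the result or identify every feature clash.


Compare features:
aspect: A=perf vs B=perf -> unified: perf
case: A=gen vs B=gen -> unified: gen
mood: A=subj vs B=_ -> unified: subj
voice: A=act vs B=act -> unified: act
No clashes found.

Unified: {aspect: perf, case: gen, mood: subj, voice: act}


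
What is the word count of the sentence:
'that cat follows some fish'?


Split into words: that | cat | follows | some | fish = 5 words.

5


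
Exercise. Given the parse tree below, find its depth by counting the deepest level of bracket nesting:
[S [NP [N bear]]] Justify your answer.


Count bracket nesting levels:
'[' at pos 0: depth = 1
'[' at pos 3: depth = 2
'[' at pos 7: depth = 3
Maximum depth reached: 3

3


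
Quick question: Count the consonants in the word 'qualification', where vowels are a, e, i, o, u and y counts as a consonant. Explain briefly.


Consonants in 'qualification': q, l, f, c, t, n = 6 consonants.

6


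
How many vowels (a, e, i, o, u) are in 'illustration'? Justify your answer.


Vowels in 'illustration': i, u, a, i, o = 5 vowels.

5


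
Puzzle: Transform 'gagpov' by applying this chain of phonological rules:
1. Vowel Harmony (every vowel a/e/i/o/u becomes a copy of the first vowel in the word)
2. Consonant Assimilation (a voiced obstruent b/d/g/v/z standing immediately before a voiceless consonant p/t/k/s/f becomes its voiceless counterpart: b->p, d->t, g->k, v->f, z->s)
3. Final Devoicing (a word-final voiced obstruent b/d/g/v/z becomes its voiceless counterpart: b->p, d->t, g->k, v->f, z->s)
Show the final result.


Starting form: 'gagpov'
Rule 1: Vowel Harmony: all vowels become 'a' (matching first vowel). 'gagpov' -> 'gagpav'
Rule 2: Consonant Assimilation: voiced obstruent before voiceless consonant becomes voiceless ('gp' -> 'kp'). 'gagpav' -> 'gakpav'
Rule 3: Final Devoicing: word-final voiced obstruent 'v' becomes voiceless 'f'. 'gakpav' -> 'gakpaf'
Final form: 'gakpaf'

gakpaf


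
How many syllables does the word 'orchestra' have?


Break 'orchestra' into syllables: or-ches-tra -> or | ches | tra = 3 syllables

3 syllables


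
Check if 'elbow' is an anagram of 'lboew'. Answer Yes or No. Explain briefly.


Sorted letters of 'elbow': 'below'
Sorted letters of 'lboew': 'below'
They match.

Yes


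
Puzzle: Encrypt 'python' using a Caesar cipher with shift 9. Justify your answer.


Shift each letter by 9: p -> y, y -> h, t -> c, h -> q, o -> x, n -> w. Result: 'yhcqxw'.

yhcqxw


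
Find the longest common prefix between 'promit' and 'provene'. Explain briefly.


Compare from the start: 3 characters match: 'pro'. Mismatch at position 4: 'm' vs 'v'.

pro


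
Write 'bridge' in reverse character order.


Reverse 'bridge' character by character: 'egdirb'.

egdirb


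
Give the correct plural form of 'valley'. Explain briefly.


Apply rule: Add -s. 'valley' becomes 'valleys'.

valleys


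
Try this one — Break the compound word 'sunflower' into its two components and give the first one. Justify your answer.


Split 'sunflower' into 'sun' + 'flower'. The first part is 'sun'.

sun


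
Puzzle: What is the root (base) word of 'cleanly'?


Remove suffix '-ly' from 'cleanly' to get root 'clean'.

clean


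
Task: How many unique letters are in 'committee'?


Unique letters in 'committee': {c, e, i, m, o, t} = 6 distinct letters.

6


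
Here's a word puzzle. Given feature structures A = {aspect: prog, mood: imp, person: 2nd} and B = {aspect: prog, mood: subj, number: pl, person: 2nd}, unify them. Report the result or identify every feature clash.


Compare features:
aspect: A=prog vs B=prog -> unified: prog
mood: A=imp vs B=subj -> CLASH
number: A=_ vs B=pl -> unified: pl
person: A=2nd vs B=2nd -> unified: 2nd
Clash detected on feature 'mood' (imp vs subj); unification fails.

CLASH on 'mood' (imp vs subj)


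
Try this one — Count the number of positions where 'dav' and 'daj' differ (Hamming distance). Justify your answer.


Alignment:
Position 1: 'd' vs 'd' = match
Position 2: 'a' vs 'a' = match
Position 3: 'v' vs 'j' = DIFFER
Total differences: 1

1


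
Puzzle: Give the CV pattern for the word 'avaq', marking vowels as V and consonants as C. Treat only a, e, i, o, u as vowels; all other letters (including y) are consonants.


Letter mapping: a = V, v = C, a = V, q = C.

VCVC


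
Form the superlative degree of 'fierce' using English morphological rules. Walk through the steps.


Apply superlative formation (ends in e: add -st): 'fierce' -> 'fiercest'.

fiercest


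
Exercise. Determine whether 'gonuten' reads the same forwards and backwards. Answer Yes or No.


Forward: 'gonuten'
Reversed: 'netunog'
They differ.

No


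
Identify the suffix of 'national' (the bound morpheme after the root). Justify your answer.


The word 'national' = 'nation' (root) + '-al' (suffix). The suffix is '-al'.

al


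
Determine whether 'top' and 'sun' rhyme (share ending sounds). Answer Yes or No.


Rime (stressed vowel + following sounds) of 'top': -op = /ɒp/
Rime of 'sun': -un = /ʌn/
/ɒp/ and /ʌn/ are different ending sounds, so the words do not rhyme.

No


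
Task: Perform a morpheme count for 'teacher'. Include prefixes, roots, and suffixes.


Decomposition: teach (root) + -er (suffix) = 2 morpheme(s)

2 morphemes


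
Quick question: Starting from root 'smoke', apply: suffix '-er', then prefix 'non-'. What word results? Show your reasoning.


Step 1: Add suffix '-er' to 'smoke' = 'smoker'
Step 2: Add prefix 'non-' to 'smoker' = 'nonsmoker'

nonsmoker


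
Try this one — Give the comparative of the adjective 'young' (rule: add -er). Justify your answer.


Apply comparative formation (add -er): 'young' -> 'younger'.

younger


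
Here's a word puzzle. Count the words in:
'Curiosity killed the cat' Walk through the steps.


Split into words: Curiosity | killed | the | cat = 4 words.

4


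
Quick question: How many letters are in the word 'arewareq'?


Spell out 'arewareq' and number each letter: a(1), r(2), e(3), w(4), a(5), r(6), e(7), q(8). Total: 8 letters.

8


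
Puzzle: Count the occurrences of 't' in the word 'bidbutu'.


Letter 't' in 'bidbutu': found at position(s) 6 = 1 occurrence(s).

1


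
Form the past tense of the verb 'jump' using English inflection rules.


Apply rule: Add -ed. 'jump' becomes 'jumped'.

jumped


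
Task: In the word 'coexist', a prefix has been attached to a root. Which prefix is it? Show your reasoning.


The word 'coexist' = 'co' (prefix) + 'exist' (root). The prefix is 'co'.

co


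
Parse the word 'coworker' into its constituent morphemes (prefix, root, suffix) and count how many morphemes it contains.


Step 1: Identify prefix: 'co' (meaning: together)
Step 2: Identify root: 'work'
Step 3: Identify suffix(es): 'er'
Decomposition: co- (prefix: together) + work (root) + -er (suffix: one who)
Total morphemes: 3

3 morphemes (co- (prefix: together) + work (root) + -er (suffix: one who))


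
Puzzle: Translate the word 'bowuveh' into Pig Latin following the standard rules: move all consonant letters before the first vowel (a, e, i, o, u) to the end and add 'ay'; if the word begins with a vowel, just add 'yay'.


'bowuveh': move consonant cluster 'b' to end and add 'ay': 'owuvehbay'.

owuvehbay


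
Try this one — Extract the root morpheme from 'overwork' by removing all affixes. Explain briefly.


Remove prefix 'over' from 'overwork' to get root 'work'.

work


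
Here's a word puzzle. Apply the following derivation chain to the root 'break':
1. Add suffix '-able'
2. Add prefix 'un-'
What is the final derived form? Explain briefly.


Step 1: Add suffix '-able' to 'break' = 'breakable'
Step 2: Add prefix 'un-' to 'breakable' = 'unbreakable'

unbreakable


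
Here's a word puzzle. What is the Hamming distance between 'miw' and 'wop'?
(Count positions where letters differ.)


Alignment:
Position 1: 'm' vs 'w' = DIFFER
Position 2: 'i' vs 'o' = DIFFER
Position 3: 'w' vs 'p' = DIFFER
Total differences: 3

3


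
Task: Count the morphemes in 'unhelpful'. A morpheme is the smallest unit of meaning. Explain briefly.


Decomposition: un- (prefix) + help (root) + -ful (suffix) = 3 morpheme(s)

3 morphemes


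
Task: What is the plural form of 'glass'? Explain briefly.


Apply rule: Add -es (sibilant/fricative ending). 'glass' becomes 'glasses'.

glasses


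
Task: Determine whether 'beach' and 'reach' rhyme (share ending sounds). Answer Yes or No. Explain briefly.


Rime (stressed vowel + following sounds) of 'beach': -each = /iːtʃ/
Rime of 'reach': -each = /iːtʃ/
/iːtʃ/ and /iːtʃ/ are the same ending sound, so the words rhyme.

Yes


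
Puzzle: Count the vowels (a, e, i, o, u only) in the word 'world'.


Vowels in 'world': o = 1 vowels.

1


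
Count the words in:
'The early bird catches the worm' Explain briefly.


Split into words: The | early | bird | catches | the | worm = 6 words.

6


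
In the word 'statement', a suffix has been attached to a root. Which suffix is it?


The word 'statement' = 'state' (root) + '-ment' (suffix). The suffix is '-ment'.

ment


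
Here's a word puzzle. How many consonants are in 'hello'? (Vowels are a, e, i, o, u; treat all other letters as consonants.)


Consonants in 'hello': h, l, l = 3 consonants.

3


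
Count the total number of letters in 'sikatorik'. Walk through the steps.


Spell out 'sikatorik' and number each letter: s(1), i(2), k(3), a(4), t(5), o(6), r(7), i(8), k(9). Total: 9 letters.

9


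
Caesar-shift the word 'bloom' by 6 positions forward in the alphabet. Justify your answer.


Shift each letter by 6: b -> h, l -> r, o -> u, o -> u, m -> s. Result: 'hruus'.

hruus


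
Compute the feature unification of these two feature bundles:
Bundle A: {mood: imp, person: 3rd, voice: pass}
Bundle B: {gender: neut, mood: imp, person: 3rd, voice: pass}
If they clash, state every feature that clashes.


Compare features:
gender: A=_ vs B=neut -> unified: neut
mood: A=imp vs B=imp -> unified: imp
person: A=3rd vs B=3rd -> unified: 3rd
voice: A=pass vs B=pass -> unified: pass
No clashes found.

Unified: {gender: neut, mood: imp, person: 3rd, voice: pass}


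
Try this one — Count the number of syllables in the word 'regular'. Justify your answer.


Break 'regular' into syllables: reg-u-lar -> reg | u | lar = 3 syllables

3 syllables


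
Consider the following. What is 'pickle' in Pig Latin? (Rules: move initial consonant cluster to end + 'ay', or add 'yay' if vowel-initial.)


'pickle': move consonant cluster 'p' to end and add 'ay': 'icklepay'.

icklepay


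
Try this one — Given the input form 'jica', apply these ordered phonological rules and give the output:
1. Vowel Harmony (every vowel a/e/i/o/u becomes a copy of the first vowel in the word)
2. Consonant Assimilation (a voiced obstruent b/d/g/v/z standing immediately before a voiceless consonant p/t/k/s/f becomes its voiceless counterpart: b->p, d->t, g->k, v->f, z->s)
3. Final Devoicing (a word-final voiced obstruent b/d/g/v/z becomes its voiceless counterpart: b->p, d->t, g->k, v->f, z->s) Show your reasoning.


Starting form: 'jica'
Rule 1: Vowel Harmony: all vowels become 'i' (matching first vowel). 'jica' -> 'jici'
Rule 2: Consonant Assimilation: no voiced obstruent (b/d/g/v/z) stands immediately before a voiceless consonant (p/t/k/s/f). No change.
Rule 3: Final Devoicing: the word ends in the vowel 'i', not a consonant. No change.
Final form: 'jici'

jici


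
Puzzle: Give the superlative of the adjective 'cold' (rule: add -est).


Apply superlative formation (add -est): 'cold' -> 'coldest'.

coldest


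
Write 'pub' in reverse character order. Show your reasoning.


Reverse 'pub' character by character: 'bup'.

bup


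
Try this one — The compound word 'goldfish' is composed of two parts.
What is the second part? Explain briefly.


Split 'goldfish' into 'gold' + 'fish'. The second part is 'fish'.

fish


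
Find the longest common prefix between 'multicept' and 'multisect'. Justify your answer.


Compare from the start: 5 characters match: 'multi'. Mismatch at position 6: 'c' vs 's'.

multi


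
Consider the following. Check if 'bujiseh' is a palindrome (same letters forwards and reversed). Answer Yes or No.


Forward: 'bujiseh'
Reversed: 'hesijub'
They differ.

No


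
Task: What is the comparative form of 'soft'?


Apply comparative formation (add -er): 'soft' -> 'softer'.

softer


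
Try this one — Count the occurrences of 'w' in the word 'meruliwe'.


Letter 'w' in 'meruliwe': found at position(s) 7 = 1 occurrence(s).

1


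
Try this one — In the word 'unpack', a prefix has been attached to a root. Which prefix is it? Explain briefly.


The word 'unpack' = 'un' (prefix) + 'pack' (root). The prefix is 'un'.

un


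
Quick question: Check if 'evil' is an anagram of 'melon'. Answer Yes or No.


Sorted letters of 'evil': 'eilv'
Sorted letters of 'melon': 'elmno'
They do not match.

No


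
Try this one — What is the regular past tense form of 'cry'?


Apply rule: Change -y to -ied. 'cry' becomes 'cried'.

cried


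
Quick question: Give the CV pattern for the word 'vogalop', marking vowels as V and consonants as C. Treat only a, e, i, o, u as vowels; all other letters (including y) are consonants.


Letter mapping: v = C, o = V, g = C, a = V, l = C, o = V, p = C.

CVCVCVC


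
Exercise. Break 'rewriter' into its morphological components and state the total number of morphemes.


Step 1: Identify prefix: 're' (meaning: again)
Step 2: Identify root: 'write'
Step 3: Identify suffix(es): 'er'
Decomposition: re- (prefix: again) + write (root) + -er (suffix: one who)
Total morphemes: 3

3 morphemes (re- (prefix: again) + write (root) + -er (suffix: one who))


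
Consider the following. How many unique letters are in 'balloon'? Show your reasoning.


Unique letters in 'balloon': {a, b, l, n, o} = 5 distinct letters.

5


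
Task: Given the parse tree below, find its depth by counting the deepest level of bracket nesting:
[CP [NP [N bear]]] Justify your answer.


Count bracket nesting levels:
'[' at pos 0: depth = 1
'[' at pos 4: depth = 2
'[' at pos 8: depth = 3
Maximum depth reached: 3

3


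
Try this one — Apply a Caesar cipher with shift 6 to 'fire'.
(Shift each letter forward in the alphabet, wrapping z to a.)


Shift each letter by 6: f -> l, i -> o, r -> x, e -> k. Result: 'loxk'.

loxk


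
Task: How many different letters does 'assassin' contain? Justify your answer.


Unique letters in 'assassin': {a, i, n, s} = 4 distinct letters.

4


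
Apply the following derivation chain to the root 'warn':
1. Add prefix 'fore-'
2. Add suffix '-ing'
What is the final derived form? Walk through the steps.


Step 1: Add prefix 'fore-' to 'warn' = 'forewarn'
Step 2: Add suffix '-ing' to 'forewarn' = 'forewarning'

forewarning


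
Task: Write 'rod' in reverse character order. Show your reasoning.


Reverse 'rod' character by character: 'dor'.

dor


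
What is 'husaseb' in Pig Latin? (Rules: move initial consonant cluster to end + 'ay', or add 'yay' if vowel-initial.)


'husaseb': move consonant cluster 'h' to end and add 'ay': 'usasebhay'.

usasebhay


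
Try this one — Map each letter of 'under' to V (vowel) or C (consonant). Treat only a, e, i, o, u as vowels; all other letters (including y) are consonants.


Letter mapping: u = V, n = C, d = C, e = V, r = C.

VCCVC


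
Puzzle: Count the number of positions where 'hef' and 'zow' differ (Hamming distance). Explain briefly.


Alignment:
Position 1: 'h' vs 'z' = DIFFER
Position 2: 'e' vs 'o' = DIFFER
Position 3: 'f' vs 'w' = DIFFER
Total differences: 3

3


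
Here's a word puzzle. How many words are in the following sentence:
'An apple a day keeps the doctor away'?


Split into words: An | apple | a | day | keeps | the | doctor | away = 8 words.

8


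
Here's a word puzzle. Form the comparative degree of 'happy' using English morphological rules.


Apply comparative formation (consonant + y: change y to i, add -er): 'happy' -> 'happier'.

happier


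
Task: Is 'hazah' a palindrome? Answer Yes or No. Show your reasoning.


Forward: 'hazah'
Reversed: 'hazah'
They are identical.

Yes


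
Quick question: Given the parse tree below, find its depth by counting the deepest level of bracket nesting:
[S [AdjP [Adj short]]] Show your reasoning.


Count bracket nesting levels:
'[' at pos 0: depth = 1
'[' at pos 3: depth = 2
'[' at pos 9: depth = 3
Maximum depth reached: 3

3


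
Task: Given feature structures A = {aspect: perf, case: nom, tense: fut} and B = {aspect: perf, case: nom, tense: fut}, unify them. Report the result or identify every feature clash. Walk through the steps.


Compare features:
aspect: A=perf vs B=perf -> unified: perf
case: A=nom vs B=nom -> unified: nom
tense: A=fut vs B=fut -> unified: fut
No clashes found.

Unified: {aspect: perf, case: nom, tense: fut}


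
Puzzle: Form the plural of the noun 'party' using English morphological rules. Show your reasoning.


Apply rule: Change -y to -ies (consonant + y). 'party' becomes 'parties'.

parties


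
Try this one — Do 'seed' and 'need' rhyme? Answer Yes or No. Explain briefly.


Rime (stressed vowel + following sounds) of 'seed': -eed = /iːd/
Rime of 'need': -eed = /iːd/
/iːd/ and /iːd/ are the same ending sound, so the words rhyme.

Yes


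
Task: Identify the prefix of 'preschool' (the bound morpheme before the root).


The word 'preschool' = 'pre' (prefix) + 'school' (root). The prefix is 'pre'.

pre


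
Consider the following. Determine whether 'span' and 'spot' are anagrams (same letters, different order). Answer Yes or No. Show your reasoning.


Sorted letters of 'span': 'anps'
Sorted letters of 'spot': 'opst'
They do not match.

No


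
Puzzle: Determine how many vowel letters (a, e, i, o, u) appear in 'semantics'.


Vowels in 'semantics': e, a, i = 3 vowels.

3


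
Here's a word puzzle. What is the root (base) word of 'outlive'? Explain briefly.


Remove prefix 'out' from 'outlive' to get root 'live'.

live


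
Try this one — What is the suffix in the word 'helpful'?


The word 'helpful' = 'help' (root) + '-ful' (suffix). The suffix is '-ful'.

ful


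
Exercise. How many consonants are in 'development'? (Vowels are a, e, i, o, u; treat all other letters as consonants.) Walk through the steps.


Consonants in 'development': d, v, l, p, m, n, t = 7 consonants.

7


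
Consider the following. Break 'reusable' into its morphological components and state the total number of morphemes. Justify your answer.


Step 1: Identify prefix: 're' (meaning: again)
Step 2: Identify root: 'use'
Step 3: Identify suffix(es): 'able'
Decomposition: re- (prefix: again) + use (root) + -able (suffix: capable of)
Total morphemes: 3

3 morphemes (re- (prefix: again) + use (root) + -able (suffix: capable of))


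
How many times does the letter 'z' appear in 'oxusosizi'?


Letter 'z' in 'oxusosizi': found at position(s) 8 = 1 occurrence(s).

1


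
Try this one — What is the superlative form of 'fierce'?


Apply superlative formation (ends in e: add -st): 'fierce' -> 'fiercest'.

fiercest


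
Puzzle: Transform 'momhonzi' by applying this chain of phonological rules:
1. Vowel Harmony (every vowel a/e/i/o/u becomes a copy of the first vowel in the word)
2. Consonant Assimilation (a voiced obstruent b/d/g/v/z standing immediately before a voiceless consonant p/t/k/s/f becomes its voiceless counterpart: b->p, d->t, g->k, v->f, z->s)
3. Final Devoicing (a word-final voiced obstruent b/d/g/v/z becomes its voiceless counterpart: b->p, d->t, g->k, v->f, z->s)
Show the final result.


Starting form: 'momhonzi'
Rule 1: Vowel Harmony: all vowels become 'o' (matching first vowel). 'momhonzi' -> 'momhonzo'
Rule 2: Consonant Assimilation: no voiced obstruent (b/d/g/v/z) stands immediately before a voiceless consonant (p/t/k/s/f). No change.
Rule 3: Final Devoicing: the word ends in the vowel 'o', not a consonant. No change.
Final form: 'momhonzo'

momhonzo


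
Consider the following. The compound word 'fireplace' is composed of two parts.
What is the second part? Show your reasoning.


Split 'fireplace' into 'fire' + 'place'. The second part is 'place'.

place


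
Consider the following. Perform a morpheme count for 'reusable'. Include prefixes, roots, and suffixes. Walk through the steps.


Decomposition: re- (prefix) + use (root) + -able (suffix) = 3 morpheme(s)

3 morphemes


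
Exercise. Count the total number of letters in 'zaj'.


Spell out 'zaj' and number each letter: z(1), a(2), j(3). Total: 3 letters.

3


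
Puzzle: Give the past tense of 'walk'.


Apply rule: Add -ed. 'walk' becomes 'walked'.

walked


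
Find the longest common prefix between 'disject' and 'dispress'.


Compare from the start: 3 characters match: 'dis'. Mismatch at position 4: 'j' vs 'p'.

dis


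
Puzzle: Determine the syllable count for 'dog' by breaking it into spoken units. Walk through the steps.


Break 'dog' into syllables: dog -> dog = 1 syllable

1 syllable


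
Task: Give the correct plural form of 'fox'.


Apply rule: Add -es (sibilant/fricative ending). 'fox' becomes 'foxes'.

foxes


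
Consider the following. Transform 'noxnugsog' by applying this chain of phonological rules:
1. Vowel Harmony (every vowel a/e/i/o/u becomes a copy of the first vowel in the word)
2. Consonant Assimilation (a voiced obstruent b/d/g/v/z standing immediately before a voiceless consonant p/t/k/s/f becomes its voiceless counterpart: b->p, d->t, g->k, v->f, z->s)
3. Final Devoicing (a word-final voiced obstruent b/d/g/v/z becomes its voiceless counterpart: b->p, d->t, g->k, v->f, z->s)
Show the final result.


Starting form: 'noxnugsog'
Rule 1: Vowel Harmony: all vowels become 'o' (matching first vowel). 'noxnugsog' -> 'noxnogsog'
Rule 2: Consonant Assimilation: voiced obstruent before voiceless consonant becomes voiceless ('gs' -> 'ks'). 'noxnogsog' -> 'noxnoksog'
Rule 3: Final Devoicing: word-final voiced obstruent 'g' becomes voiceless 'k'. 'noxnoksog' -> 'noxnoksok'
Final form: 'noxnoksok'

noxnoksok


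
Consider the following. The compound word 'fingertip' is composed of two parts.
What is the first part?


Split 'fingertip' into 'finger' + 'tip'. The first part is 'finger'.

finger


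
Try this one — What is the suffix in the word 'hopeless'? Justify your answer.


The word 'hopeless' = 'hope' (root) + '-less' (suffix). The suffix is '-less'.

less


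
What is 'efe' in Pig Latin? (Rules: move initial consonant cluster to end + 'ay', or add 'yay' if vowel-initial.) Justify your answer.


'efe' starts with a vowel, so add 'yay': 'efeyay'.

efeyay


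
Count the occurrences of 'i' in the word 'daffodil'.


Letter 'i' in 'daffodil': found at position(s) 7 = 1 occurrence(s).

1


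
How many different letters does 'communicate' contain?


Unique letters in 'communicate': {a, c, e, i, m, n, o, t, u} = 9 distinct letters.

9


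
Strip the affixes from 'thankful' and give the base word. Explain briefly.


Remove suffix '-ful' from 'thankful' to get root 'thank'.

thank


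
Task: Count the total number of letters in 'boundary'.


Spell out 'boundary' and number each letter: b(1), o(2), u(3), n(4), d(5), a(6), r(7), y(8). Total: 8 letters.

8


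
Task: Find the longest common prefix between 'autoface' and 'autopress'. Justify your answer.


Compare from the start: 4 characters match: 'auto'. Mismatch at position 5: 'f' vs 'p'.

auto


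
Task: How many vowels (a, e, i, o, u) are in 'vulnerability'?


Vowels in 'vulnerability': u, e, a, i, i = 5 vowels.

5


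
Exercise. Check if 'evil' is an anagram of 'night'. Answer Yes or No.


Sorted letters of 'evil': 'eilv'
Sorted letters of 'night': 'ghint'
They do not match.

No


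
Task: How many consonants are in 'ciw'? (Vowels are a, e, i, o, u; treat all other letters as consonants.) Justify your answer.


Consonants in 'ciw': c, w = 2 consonants.

2


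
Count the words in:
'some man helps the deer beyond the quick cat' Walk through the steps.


Split into words: some | man | helps | the | deer | beyond | the | quick | cat = 9 words.

9


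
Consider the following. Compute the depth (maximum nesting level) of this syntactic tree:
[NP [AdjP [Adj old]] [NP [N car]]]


Count bracket nesting levels:
'[' at pos 0: depth = 1
'[' at pos 4: depth = 2
'[' at pos 10: depth = 3
'[' at pos 21: depth = 2
'[' at pos 25: depth = 3
Maximum depth reached: 3

3


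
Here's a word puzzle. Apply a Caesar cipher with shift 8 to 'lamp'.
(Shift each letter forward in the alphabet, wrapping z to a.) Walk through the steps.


Shift each letter by 8: l -> t, a -> i, m -> u, p -> x. Result: 'tiux'.

tiux


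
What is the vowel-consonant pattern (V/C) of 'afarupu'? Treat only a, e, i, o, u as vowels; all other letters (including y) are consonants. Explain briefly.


Letter mapping: a = V, f = C, a = V, r = C, u = V, p = C, u = V.

VCVCVCV


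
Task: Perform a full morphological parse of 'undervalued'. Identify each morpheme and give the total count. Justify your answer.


Step 1: Identify prefix: 'under' (meaning: beneath/insufficient)
Step 2: Identify root: 'value'
Step 3: Identify suffix(es): 'ed'
Decomposition: under- (prefix: beneath/insufficient) + value (root) + -ed (suffix: past)
Total morphemes: 3

3 morphemes (under- (prefix: beneath/insufficient) + value (root) + -ed (suffix: past))


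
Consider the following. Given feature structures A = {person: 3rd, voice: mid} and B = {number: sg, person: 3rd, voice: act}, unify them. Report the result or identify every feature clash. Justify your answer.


Compare features:
number: A=_ vs B=sg -> unified: sg
person: A=3rd vs B=3rd -> unified: 3rd
voice: A=mid vs B=act -> CLASH
Clash detected on feature 'voice' (mid vs act); unification fails.

CLASH on 'voice' (mid vs act)


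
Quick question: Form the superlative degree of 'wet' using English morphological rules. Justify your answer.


Apply superlative formation (double final consonant, add -est): 'wet' -> 'wettest'.

wettest


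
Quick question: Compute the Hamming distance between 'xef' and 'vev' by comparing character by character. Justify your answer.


Alignment:
Position 1: 'x' vs 'v' = DIFFER
Position 2: 'e' vs 'e' = match
Position 3: 'f' vs 'v' = DIFFER
Total differences: 2

2


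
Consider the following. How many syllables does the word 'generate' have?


Break 'generate' into syllables: gen-er-ate -> gen | er | ate = 3 syllables

3 syllables


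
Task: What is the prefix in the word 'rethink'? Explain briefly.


The word 'rethink' = 're' (prefix) + 'think' (root). The prefix is 're'.

re


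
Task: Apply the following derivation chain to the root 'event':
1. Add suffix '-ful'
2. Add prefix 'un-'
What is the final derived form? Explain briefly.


Step 1: Add suffix '-ful' to 'event' = 'eventful'
Step 2: Add prefix 'un-' to 'eventful' = 'uneventful'

uneventful


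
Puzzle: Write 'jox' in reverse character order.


Reverse 'jox' character by character: 'xoj'.

xoj
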